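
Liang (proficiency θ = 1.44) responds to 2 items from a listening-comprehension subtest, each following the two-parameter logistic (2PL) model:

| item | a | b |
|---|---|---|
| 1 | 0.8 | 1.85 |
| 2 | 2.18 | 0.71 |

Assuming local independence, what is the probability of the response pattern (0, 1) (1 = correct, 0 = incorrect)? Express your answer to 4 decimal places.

P(θ) = 1 / (1 + exp(−a(θ − b)))
P_1 = 1/(1+e^{0.3280}) = 0.4187
P_2 = 1/(1+e^{-1.5914}) = 0.8308
L = (1−P_1) × P_2 = 0.5813 × 0.8308 = 0.48293

0.4829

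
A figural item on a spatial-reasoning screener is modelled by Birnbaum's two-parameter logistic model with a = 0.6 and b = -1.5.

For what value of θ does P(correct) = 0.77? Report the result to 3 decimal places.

P(θ) = 1 / (1 + exp(−a(θ − b)))
logit = ln(0.7700/0.2300) = 1.2083
θ = b + logit/(a) = -1.5 + 1.2083/0.6000 = 0.5139

0.514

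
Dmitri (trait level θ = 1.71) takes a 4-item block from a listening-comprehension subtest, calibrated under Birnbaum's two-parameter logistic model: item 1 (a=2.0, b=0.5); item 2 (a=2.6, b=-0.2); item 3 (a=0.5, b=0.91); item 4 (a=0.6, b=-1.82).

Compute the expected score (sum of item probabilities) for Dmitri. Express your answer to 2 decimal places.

3.40

P(θ) = 1 / (1 + exp(−a(θ − b)))
P_1 = 1/(1+e^{-2.4200}) = 0.9183
P_2 = 1/(1+e^{-4.9660}) = 0.9931
P_3 = 1/(1+e^{-0.4000}) = 0.5987
P_4 = 1/(1+e^{-2.1180}) = 0.8926
E[score] = 0.9183 + 0.9931 + 0.5987 + 0.8926 = 3.4027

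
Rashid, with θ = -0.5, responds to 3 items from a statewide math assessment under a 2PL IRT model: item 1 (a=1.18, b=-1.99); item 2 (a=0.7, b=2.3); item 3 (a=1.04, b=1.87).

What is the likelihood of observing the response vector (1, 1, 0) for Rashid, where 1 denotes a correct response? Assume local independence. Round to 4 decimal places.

0.0971

P(θ) = 1 / (1 + exp(−a(θ − b)))
P_1 = 1/(1+e^{-1.7582}) = 0.8530
P_2 = 1/(1+e^{1.9600}) = 0.1235
P_3 = 1/(1+e^{2.4648}) = 0.0784
L = P_1 × P_2 × (1−P_3) = 0.8530 × 0.1235 × 0.9216 = 0.09706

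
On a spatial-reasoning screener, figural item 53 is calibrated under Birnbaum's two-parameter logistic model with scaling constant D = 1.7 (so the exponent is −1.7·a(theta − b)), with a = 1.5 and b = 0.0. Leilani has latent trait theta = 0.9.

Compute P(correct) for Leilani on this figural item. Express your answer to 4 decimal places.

P(theta) = 1 / (1 + exp(−D·a(theta − b)))
Exponent: 1.7 × 1.5 × (0.9 − 0.0) = 2.2950
1/(1 + e^{-2.2950}) = 0.9085
P = 0.9085

0.9085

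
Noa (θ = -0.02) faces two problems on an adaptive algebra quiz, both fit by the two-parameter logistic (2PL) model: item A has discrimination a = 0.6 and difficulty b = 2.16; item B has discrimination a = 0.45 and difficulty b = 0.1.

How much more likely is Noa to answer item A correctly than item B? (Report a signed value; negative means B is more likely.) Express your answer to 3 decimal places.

P(θ) = 1 / (1 + exp(−a(θ − b)))
P_A = 0.2128
P_B = 0.4865
P_A − P_B = -0.2737

-0.274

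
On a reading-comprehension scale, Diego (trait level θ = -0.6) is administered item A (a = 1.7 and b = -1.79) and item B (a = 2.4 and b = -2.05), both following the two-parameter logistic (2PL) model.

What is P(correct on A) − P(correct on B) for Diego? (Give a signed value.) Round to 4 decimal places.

-0.0869

P(θ) = 1 / (1 + exp(−a(θ − b)))
P_A = 0.8832
P_B = 0.9701
P_A − P_B = -0.0869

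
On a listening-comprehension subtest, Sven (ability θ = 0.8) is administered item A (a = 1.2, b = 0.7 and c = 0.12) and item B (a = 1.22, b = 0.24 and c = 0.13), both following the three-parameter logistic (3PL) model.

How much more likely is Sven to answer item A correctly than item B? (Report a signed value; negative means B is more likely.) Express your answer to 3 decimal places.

P(θ) = c + (1 − c) · 1 / (1 + exp(−a(θ − b)))
P_A = 0.5864
P_B = 0.7081
P_A − P_B = -0.1217

-0.122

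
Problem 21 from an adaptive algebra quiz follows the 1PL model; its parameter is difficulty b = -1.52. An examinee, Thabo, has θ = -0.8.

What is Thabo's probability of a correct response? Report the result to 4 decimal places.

0.6726

P(θ) = 1 / (1 + exp(−(θ − b)))
Exponent: (-0.8 − (-1.52)) = 0.7200
1/(1 + e^{-0.7200}) = 0.6726
P = 0.6726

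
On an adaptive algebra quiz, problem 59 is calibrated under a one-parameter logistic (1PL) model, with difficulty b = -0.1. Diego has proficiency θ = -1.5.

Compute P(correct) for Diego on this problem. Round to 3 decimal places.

0.198

P(θ) = 1 / (1 + exp(−(θ − b)))
Exponent: (-1.5 − (-0.1)) = -1.4000
1/(1 + e^{1.4000}) = 0.1978
P = 0.1978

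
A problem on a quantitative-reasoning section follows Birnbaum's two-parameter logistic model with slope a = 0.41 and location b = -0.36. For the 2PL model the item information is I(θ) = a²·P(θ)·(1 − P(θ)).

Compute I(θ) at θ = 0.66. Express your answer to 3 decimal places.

P = 1/(1+e^{-0.4182}) = 0.6031
P(1−P) = 0.6031 × 0.3969 = 0.2394
I = a² × P(1−P) = 0.41² × 0.2394 = 0.04024

0.040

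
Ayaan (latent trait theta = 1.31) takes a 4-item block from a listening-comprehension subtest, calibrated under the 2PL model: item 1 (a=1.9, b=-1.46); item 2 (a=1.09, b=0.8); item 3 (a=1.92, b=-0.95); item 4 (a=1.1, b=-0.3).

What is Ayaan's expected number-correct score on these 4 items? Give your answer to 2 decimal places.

P(theta) = 1 / (1 + exp(−a(theta − b)))
P_1 = 1/(1+e^{-5.2630}) = 0.9948
P_2 = 1/(1+e^{-0.5559}) = 0.6355
P_3 = 1/(1+e^{-4.3392}) = 0.9871
P_4 = 1/(1+e^{-1.7710}) = 0.8546
E[score] = 0.9948 + 0.6355 + 0.9871 + 0.8546 = 3.4721

3.47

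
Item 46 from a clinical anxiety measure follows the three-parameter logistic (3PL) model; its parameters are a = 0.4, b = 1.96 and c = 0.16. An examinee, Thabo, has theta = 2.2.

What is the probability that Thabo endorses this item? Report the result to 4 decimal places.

0.6001

P(theta) = c + (1 − c) · 1 / (1 + exp(−a(theta − b)))
Exponent: 0.4 × (2.2 − 1.96) = 0.0960
1/(1 + e^{-0.0960}) = 0.5240
P = 0.16 + 0.84 × 0.5240 = 0.6001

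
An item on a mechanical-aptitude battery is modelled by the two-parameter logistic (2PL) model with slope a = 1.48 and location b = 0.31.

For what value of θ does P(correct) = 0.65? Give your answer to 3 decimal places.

0.728

P(θ) = 1 / (1 + exp(−a(θ − b)))
logit = ln(0.6500/0.3500) = 0.6190
θ = b + logit/(a) = 0.31 + 0.6190/1.4800 = 0.7283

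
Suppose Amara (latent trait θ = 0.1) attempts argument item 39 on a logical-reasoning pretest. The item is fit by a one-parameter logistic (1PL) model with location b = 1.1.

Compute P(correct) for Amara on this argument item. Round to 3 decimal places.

P(θ) = 1 / (1 + exp(−(θ − b)))
Exponent: (0.1 − 1.1) = -1.0000
1/(1 + e^{1.0000}) = 0.2689
P = 0.2689

0.269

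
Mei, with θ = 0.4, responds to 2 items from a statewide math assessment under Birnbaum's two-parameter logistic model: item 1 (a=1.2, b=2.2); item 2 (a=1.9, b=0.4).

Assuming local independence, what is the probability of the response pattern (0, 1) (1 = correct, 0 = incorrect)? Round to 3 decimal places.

P(θ) = 1 / (1 + exp(−a(θ − b)))
P_1 = 1/(1+e^{2.1600}) = 0.1034
P_2 = 1/(1+e^{0.0000}) = 0.5000
L = (1−P_1) × P_2 = 0.8966 × 0.5000 = 0.44830

0.448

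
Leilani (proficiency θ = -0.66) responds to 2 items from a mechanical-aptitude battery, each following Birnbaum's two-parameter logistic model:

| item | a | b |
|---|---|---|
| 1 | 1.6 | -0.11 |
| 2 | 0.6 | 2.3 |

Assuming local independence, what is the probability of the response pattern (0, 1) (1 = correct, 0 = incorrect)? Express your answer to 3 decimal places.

P(θ) = 1 / (1 + exp(−a(θ − b)))
P_1 = 1/(1+e^{0.8800}) = 0.2932
P_2 = 1/(1+e^{1.7760}) = 0.1448
L = (1−P_1) × P_2 = 0.7068 × 0.1448 = 0.10235

0.102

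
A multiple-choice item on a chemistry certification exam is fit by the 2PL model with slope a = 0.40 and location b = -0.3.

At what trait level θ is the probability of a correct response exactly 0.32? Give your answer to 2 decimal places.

P(θ) = 1 / (1 + exp(−a(θ − b)))
logit = ln(0.3200/0.6800) = -0.7538
θ = b + logit/(a) = -0.3 + (-0.7538)/0.4000 = -2.1844

-2.18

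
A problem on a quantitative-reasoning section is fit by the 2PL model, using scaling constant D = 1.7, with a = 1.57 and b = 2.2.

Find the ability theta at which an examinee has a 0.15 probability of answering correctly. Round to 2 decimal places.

P(theta) = 1 / (1 + exp(−D·a(theta − b)))
logit = ln(0.1500/0.8500) = -1.7346
theta = b + logit/(1.7·a) = 2.2 + (-1.7346)/2.6690 = 1.5501

1.55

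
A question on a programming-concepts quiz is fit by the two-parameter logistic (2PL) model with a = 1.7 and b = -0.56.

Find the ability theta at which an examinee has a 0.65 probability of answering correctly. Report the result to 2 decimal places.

P(theta) = 1 / (1 + exp(−a(theta − b)))
logit = ln(0.6500/0.3500) = 0.6190
theta = b + logit/(a) = -0.56 + 0.6190/1.7000 = -0.1959

-0.20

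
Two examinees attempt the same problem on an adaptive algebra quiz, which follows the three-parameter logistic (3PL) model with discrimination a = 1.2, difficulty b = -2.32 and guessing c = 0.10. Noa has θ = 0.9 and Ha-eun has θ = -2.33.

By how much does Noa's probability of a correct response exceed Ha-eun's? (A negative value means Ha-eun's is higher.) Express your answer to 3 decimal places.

P(θ) = c + (1 − c) · 1 / (1 + exp(−a(θ − b)))
P(Noa) = 0.9815  [exponent 3.8640]
P(Ha-eun) = 0.5473  [exponent -0.0120]
Difference = 0.9815 − 0.5473 = 0.4342

0.434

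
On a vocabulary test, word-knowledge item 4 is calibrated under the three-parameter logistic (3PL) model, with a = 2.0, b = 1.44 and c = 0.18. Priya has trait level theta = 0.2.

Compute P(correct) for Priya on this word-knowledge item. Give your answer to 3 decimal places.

0.243

P(theta) = c + (1 − c) · 1 / (1 + exp(−a(theta − b)))
Exponent: 2.0 × (0.2 − 1.44) = -2.4800
1/(1 + e^{2.4800}) = 0.0773
P = 0.18 + 0.82 × 0.0773 = 0.2434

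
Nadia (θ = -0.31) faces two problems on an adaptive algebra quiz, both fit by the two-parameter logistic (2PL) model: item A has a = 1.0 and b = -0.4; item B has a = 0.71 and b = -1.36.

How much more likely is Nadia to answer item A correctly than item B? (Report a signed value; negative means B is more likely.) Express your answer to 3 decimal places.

-0.156

P(θ) = 1 / (1 + exp(−a(θ − b)))
P_A = 0.5225
P_B = 0.6782
P_A − P_B = -0.1557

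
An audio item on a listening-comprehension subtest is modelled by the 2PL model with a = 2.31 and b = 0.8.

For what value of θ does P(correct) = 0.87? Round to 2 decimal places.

1.62

P(θ) = 1 / (1 + exp(−a(θ − b)))
logit = ln(0.8700/0.1300) = 1.9010
θ = b + logit/(a) = 0.8 + 1.9010/2.3100 = 1.6229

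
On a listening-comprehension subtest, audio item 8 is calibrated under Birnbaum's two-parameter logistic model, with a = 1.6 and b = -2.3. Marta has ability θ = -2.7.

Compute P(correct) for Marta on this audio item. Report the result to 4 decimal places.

P(θ) = 1 / (1 + exp(−a(θ − b)))
Exponent: 1.6 × (-2.7 − (-2.3)) = -0.6400
1/(1 + e^{0.6400}) = 0.3452

0.3452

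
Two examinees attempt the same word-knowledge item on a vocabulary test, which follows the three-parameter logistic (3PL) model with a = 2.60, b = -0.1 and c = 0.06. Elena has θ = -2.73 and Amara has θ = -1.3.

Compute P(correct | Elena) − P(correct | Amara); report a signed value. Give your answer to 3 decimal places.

P(θ) = c + (1 − c) · 1 / (1 + exp(−a(θ − b)))
P(Elena) = 0.0610  [exponent -6.8380]
P(Amara) = 0.0998  [exponent -3.1200]
Difference = 0.0610 − 0.0998 = -0.0387

-0.039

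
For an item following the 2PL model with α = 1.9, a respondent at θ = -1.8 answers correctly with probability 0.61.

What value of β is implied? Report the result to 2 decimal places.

-2.04

P(θ) = 1 / (1 + exp(−α(θ − β)))
logit(0.61) = ln(0.61/0.39) = 0.4473
β = θ − logit/(α) = -1.8 − 0.4473/1.9000 = -2.0354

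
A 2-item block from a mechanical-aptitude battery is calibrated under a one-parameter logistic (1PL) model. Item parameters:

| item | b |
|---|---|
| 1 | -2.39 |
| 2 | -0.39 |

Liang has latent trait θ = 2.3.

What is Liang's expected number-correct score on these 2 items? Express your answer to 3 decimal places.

1.927

P(θ) = 1 / (1 + exp(−(θ − b)))
P_1 = 1/(1+e^{-4.6900}) = 0.9909
P_2 = 1/(1+e^{-2.6900}) = 0.9364
E[score] = 0.9909 + 0.9364 = 1.9273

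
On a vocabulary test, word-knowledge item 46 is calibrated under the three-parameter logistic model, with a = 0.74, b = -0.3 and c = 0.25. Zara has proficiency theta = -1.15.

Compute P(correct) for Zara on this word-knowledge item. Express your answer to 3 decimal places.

P(theta) = c + (1 − c) · 1 / (1 + exp(−a(theta − b)))
Exponent: 0.74 × (-1.15 − (-0.3)) = -0.6290
1/(1 + e^{0.6290}) = 0.3477
P = 0.25 + 0.75 × 0.3477 = 0.5108

0.511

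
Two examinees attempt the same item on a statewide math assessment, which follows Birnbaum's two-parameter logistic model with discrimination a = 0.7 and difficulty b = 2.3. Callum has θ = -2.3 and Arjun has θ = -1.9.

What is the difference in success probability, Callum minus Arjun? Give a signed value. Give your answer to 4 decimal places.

-0.0118

P(θ) = 1 / (1 + exp(−a(θ − b)))
P(Callum) = 0.0384  [exponent -3.2200]
P(Arjun) = 0.0502  [exponent -2.9400]
Difference = 0.0384 − 0.0502 = -0.0118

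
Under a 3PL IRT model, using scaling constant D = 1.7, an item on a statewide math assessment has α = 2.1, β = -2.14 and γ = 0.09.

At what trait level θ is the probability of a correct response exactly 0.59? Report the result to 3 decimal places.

-2.084

P(θ) = γ + (1 − γ) · 1 / (1 + exp(−D·α(θ − β)))
Remove guessing floor: (0.59 − 0.09)/(1 − 0.09) = 0.5495
logit = ln(0.5495/0.4505) = 0.1985
θ = β + logit/(1.7·α) = -2.14 + 0.1985/3.5700 = -2.0844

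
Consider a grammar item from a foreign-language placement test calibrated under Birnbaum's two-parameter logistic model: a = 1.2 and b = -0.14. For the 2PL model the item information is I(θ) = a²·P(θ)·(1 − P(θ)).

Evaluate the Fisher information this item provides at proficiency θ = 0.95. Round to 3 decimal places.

0.241

P = 1/(1+e^{-1.3080}) = 0.7872
P(1−P) = 0.7872 × 0.2128 = 0.1675
I = a² × P(1−P) = 1.2² × 0.1675 = 0.24124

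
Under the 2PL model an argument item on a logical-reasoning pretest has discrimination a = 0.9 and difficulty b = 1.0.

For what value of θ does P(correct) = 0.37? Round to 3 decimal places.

P(θ) = 1 / (1 + exp(−a(θ − b)))
logit = ln(0.3700/0.6300) = -0.5322
θ = b + logit/(a) = 1.0 + (-0.5322)/0.9000 = 0.4086

0.409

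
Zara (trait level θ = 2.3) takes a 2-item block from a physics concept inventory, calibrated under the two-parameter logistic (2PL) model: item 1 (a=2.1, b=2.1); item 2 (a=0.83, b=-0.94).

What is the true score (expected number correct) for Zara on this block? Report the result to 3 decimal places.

1.540

P(θ) = 1 / (1 + exp(−a(θ − b)))
P_1 = 1/(1+e^{-0.4200}) = 0.6035
P_2 = 1/(1+e^{-2.6892}) = 0.9364
E[score] = 0.6035 + 0.9364 = 1.5399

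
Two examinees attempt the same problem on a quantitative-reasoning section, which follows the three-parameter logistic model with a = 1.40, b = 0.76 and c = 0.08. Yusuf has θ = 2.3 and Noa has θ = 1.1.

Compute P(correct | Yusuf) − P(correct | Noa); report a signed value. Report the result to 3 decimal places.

0.257

P(θ) = c + (1 − c) · 1 / (1 + exp(−a(θ − b)))
P(Yusuf) = 0.9045  [exponent 2.1560]
P(Noa) = 0.6475  [exponent 0.4760]
Difference = 0.9045 − 0.6475 = 0.2571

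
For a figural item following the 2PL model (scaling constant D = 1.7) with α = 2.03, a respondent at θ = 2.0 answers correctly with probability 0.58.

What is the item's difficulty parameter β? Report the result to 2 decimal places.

1.91

P(θ) = 1 / (1 + exp(−D·α(θ − β)))
logit(0.58) = ln(0.58/0.42) = 0.3228
β = θ − logit/(1.7·α) = 2.0 − 0.3228/3.4510 = 1.9065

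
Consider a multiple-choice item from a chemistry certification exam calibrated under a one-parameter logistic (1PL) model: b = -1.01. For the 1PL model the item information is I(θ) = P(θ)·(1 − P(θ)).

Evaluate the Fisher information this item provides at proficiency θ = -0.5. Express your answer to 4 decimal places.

P = 1/(1+e^{-0.5100}) = 0.6248
P(1−P) = 0.6248 × 0.3752 = 0.2344
I = P(1−P) = 0.23442

0.2344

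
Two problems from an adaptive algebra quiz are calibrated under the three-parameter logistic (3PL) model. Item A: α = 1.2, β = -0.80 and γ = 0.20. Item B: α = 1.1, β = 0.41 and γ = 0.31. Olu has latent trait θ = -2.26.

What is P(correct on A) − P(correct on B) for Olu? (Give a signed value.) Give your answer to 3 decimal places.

-0.027

P(θ) = γ + (1 − γ) · 1 / (1 + exp(−α(θ − β)))
P_A = 0.3182
P_B = 0.3447
P_A − P_B = -0.0265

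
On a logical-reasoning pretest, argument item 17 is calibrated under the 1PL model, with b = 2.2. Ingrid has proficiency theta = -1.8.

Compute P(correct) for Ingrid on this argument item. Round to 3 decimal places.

P(theta) = 1 / (1 + exp(−(theta − b)))
Exponent: (-1.8 − 2.2) = -4.0000
1/(1 + e^{4.0000}) = 0.0180
P = 0.0180

0.018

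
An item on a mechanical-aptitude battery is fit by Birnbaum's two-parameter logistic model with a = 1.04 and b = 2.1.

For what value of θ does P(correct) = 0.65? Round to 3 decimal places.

2.695

P(θ) = 1 / (1 + exp(−a(θ − b)))
logit = ln(0.6500/0.3500) = 0.6190
θ = b + logit/(a) = 2.1 + 0.6190/1.0400 = 2.6952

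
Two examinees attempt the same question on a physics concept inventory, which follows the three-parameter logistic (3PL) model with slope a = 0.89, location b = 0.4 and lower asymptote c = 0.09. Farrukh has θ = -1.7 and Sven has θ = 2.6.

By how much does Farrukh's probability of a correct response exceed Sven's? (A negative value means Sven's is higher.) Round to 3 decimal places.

P(θ) = c + (1 − c) · 1 / (1 + exp(−a(θ − b)))
P(Farrukh) = 0.2116  [exponent -1.8690]
P(Sven) = 0.8874  [exponent 1.9580]
Difference = 0.2116 − 0.8874 = -0.6758

-0.676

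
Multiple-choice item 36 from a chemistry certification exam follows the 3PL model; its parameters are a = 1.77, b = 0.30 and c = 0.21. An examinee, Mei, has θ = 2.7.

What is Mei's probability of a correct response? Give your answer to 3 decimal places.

P(θ) = c + (1 − c) · 1 / (1 + exp(−a(θ − b)))
Exponent: 1.77 × (2.7 − 0.30) = 4.2480
1/(1 + e^{-4.2480}) = 0.9859
P = 0.21 + 0.79 × 0.9859 = 0.9889

0.989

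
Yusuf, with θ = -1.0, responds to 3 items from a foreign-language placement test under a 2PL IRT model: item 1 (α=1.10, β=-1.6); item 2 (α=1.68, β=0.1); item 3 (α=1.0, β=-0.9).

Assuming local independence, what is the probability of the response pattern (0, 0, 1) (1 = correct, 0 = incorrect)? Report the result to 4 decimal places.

P(θ) = 1 / (1 + exp(−α(θ − β)))
P_1 = 1/(1+e^{-0.6600}) = 0.6593
P_2 = 1/(1+e^{1.8480}) = 0.1361
P_3 = 1/(1+e^{0.1000}) = 0.4750
L = (1−P_1) × (1−P_2) × P_3 = 0.3407 × 0.8639 × 0.4750 = 0.13983

0.1398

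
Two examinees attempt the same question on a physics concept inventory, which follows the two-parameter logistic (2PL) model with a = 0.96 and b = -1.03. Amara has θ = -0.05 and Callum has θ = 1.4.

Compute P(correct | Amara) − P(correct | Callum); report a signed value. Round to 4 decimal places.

-0.1923

P(θ) = 1 / (1 + exp(−a(θ − b)))
P(Amara) = 0.7193  [exponent 0.9408]
P(Callum) = 0.9116  [exponent 2.3328]
Difference = 0.7193 − 0.9116 = -0.1923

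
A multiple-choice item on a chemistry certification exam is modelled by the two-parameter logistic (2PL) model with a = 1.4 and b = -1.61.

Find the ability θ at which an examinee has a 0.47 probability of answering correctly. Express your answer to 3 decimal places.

-1.696

P(θ) = 1 / (1 + exp(−a(θ − b)))
logit = ln(0.4700/0.5300) = -0.1201
θ = b + logit/(a) = -1.61 + (-0.1201)/1.4000 = -1.6958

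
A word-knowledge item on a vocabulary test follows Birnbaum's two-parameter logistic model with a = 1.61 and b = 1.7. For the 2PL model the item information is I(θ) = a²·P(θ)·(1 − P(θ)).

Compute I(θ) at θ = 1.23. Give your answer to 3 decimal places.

P = 1/(1+e^{0.7567}) = 0.3194
P(1−P) = 0.3194 × 0.6806 = 0.2174
I = a² × P(1−P) = 1.61² × 0.2174 = 0.56345

0.563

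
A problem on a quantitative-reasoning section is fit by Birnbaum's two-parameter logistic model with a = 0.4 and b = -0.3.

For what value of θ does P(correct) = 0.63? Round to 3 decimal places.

1.031

P(θ) = 1 / (1 + exp(−a(θ − b)))
logit = ln(0.6300/0.3700) = 0.5322
θ = b + logit/(a) = -0.3 + 0.5322/0.4000 = 1.0305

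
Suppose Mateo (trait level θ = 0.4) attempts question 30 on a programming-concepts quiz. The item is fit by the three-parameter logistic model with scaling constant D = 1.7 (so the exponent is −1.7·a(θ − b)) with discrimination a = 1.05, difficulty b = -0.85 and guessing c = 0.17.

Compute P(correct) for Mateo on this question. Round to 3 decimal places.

0.920

P(θ) = c + (1 − c) · 1 / (1 + exp(−D·a(θ − b)))
Exponent: 1.7 × 1.05 × (0.4 − (-0.85)) = 2.2312
1/(1 + e^{-2.2312}) = 0.9030
P = 0.17 + 0.83 × 0.9030 = 0.9195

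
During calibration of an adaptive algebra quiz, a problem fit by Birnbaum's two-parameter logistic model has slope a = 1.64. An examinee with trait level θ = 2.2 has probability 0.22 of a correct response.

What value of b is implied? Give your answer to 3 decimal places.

P(θ) = 1 / (1 + exp(−a(θ − b)))
logit(0.22) = ln(0.22/0.78) = -1.2657
b = θ − logit/(a) = 2.2 − (-1.2657)/1.6400 = 2.9717

2.972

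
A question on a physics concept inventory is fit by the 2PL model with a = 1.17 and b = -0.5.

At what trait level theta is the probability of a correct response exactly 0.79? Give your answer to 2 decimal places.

P(theta) = 1 / (1 + exp(−a(theta − b)))
logit = ln(0.7900/0.2100) = 1.3249
theta = b + logit/(a) = -0.5 + 1.3249/1.1700 = 0.6324

0.63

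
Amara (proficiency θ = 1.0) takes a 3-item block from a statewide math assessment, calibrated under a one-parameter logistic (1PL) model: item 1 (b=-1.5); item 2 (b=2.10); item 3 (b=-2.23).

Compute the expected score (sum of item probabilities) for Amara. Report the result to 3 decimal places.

P(θ) = 1 / (1 + exp(−(θ − b)))
P_1 = 1/(1+e^{-2.5000}) = 0.9241
P_2 = 1/(1+e^{1.1000}) = 0.2497
P_3 = 1/(1+e^{-3.2300}) = 0.9619
E[score] = 0.9241 + 0.2497 + 0.9619 = 2.1358

2.136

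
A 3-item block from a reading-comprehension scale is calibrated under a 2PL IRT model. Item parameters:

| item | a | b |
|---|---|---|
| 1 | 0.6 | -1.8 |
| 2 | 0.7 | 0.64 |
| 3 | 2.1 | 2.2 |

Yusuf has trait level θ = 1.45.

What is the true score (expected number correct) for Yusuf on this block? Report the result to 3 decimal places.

P(θ) = 1 / (1 + exp(−a(θ − b)))
P_1 = 1/(1+e^{-1.9500}) = 0.8754
P_2 = 1/(1+e^{-0.5670}) = 0.6381
P_3 = 1/(1+e^{1.5750}) = 0.1715
E[score] = 0.8754 + 0.6381 + 0.1715 = 1.6850

1.685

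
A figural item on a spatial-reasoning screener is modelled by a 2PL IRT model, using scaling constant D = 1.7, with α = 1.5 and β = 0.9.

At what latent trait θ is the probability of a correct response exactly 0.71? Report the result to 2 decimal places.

P(θ) = 1 / (1 + exp(−D·α(θ − β)))
logit = ln(0.7100/0.2900) = 0.8954
θ = β + logit/(1.7·α) = 0.9 + 0.8954/2.5500 = 1.2511

1.25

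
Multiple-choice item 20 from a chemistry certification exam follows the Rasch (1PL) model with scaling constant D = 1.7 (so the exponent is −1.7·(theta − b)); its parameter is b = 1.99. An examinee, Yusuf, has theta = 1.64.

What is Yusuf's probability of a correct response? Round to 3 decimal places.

P(theta) = 1 / (1 + exp(−D·(theta − b)))
Exponent: 1.7 × (1.64 − 1.99) = -0.5950
1/(1 + e^{0.5950}) = 0.3555
P = 0.3555

0.355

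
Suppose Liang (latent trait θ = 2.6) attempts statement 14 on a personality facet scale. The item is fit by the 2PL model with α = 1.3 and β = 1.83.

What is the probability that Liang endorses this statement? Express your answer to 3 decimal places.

P(θ) = 1 / (1 + exp(−α(θ − β)))
Exponent: 1.3 × (2.6 − 1.83) = 1.0010
1/(1 + e^{-1.0010}) = 0.7313

0.731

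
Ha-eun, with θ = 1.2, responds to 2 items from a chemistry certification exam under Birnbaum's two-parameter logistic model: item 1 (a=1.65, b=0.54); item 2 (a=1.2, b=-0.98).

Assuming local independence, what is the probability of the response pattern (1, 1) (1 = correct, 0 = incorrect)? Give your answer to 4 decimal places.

0.6972

P(θ) = 1 / (1 + exp(−a(θ − b)))
P_1 = 1/(1+e^{-1.0890}) = 0.7482
P_2 = 1/(1+e^{-2.6160}) = 0.9319
L = P_1 × P_2 = 0.7482 × 0.9319 = 0.69723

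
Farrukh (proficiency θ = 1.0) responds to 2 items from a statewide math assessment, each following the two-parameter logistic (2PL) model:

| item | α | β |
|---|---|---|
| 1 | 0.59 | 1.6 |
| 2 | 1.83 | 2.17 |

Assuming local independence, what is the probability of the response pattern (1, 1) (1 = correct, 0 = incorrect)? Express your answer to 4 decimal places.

P(θ) = 1 / (1 + exp(−α(θ − β)))
P_1 = 1/(1+e^{0.3540}) = 0.4124
P_2 = 1/(1+e^{2.1411}) = 0.1052
L = P_1 × P_2 = 0.4124 × 0.1052 = 0.04337

0.0434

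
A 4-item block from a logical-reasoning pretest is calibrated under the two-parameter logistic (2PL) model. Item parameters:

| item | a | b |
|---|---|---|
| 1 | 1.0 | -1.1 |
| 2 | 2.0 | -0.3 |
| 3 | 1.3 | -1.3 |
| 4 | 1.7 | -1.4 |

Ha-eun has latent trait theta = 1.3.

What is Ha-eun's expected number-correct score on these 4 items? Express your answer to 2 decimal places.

P(theta) = 1 / (1 + exp(−a(theta − b)))
P_1 = 1/(1+e^{-2.4000}) = 0.9168
P_2 = 1/(1+e^{-3.2000}) = 0.9608
P_3 = 1/(1+e^{-3.3800}) = 0.9671
P_4 = 1/(1+e^{-4.5900}) = 0.9899
E[score] = 0.9168 + 0.9608 + 0.9671 + 0.9899 = 3.8347

3.83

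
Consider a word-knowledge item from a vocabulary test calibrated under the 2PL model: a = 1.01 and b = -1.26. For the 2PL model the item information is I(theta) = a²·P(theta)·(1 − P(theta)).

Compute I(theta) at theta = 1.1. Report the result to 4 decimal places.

P = 1/(1+e^{-2.3836}) = 0.9156
P(1−P) = 0.9156 × 0.0844 = 0.0773
I = a² × P(1−P) = 1.01² × 0.0773 = 0.07886

0.0789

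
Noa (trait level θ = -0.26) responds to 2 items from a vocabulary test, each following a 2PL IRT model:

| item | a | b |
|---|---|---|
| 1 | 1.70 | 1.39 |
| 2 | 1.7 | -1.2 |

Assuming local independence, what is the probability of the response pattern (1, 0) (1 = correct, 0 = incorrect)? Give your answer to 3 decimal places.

P(θ) = 1 / (1 + exp(−a(θ − b)))
P_1 = 1/(1+e^{2.8050}) = 0.0571
P_2 = 1/(1+e^{-1.5980}) = 0.8317
L = P_1 × (1−P_2) = 0.0571 × 0.1683 = 0.00960

0.010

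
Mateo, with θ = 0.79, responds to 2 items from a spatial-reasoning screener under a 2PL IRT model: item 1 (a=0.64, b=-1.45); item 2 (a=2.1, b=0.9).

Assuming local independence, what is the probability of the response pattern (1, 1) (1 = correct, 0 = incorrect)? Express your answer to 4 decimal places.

P(θ) = 1 / (1 + exp(−a(θ − b)))
P_1 = 1/(1+e^{-1.4336}) = 0.8075
P_2 = 1/(1+e^{0.2310}) = 0.4425
L = P_1 × P_2 = 0.8075 × 0.4425 = 0.35731

0.3573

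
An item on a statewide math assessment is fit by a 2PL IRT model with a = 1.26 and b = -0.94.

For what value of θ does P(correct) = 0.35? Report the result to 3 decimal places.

P(θ) = 1 / (1 + exp(−a(θ − b)))
logit = ln(0.3500/0.6500) = -0.6190
θ = b + logit/(a) = -0.94 + (-0.6190)/1.2600 = -1.4313

-1.431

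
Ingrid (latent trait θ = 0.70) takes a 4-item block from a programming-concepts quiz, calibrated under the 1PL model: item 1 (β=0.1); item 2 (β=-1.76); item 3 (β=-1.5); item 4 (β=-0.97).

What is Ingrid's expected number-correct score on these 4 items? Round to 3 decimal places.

P(θ) = 1 / (1 + exp(−(θ − β)))
P_1 = 1/(1+e^{-0.6000}) = 0.6457
P_2 = 1/(1+e^{-2.4600}) = 0.9213
P_3 = 1/(1+e^{-2.2000}) = 0.9002
P_4 = 1/(1+e^{-1.6700}) = 0.8416
E[score] = 0.6457 + 0.9213 + 0.9002 + 0.8416 = 3.3088

3.309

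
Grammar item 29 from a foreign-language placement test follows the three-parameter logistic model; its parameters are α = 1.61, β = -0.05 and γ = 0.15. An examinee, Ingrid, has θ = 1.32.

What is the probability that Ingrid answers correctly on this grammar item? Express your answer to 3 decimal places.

0.916

P(θ) = γ + (1 − γ) · 1 / (1 + exp(−α(θ − β)))
Exponent: 1.61 × (1.32 − (-0.05)) = 2.2057
1/(1 + e^{-2.2057}) = 0.9008
P = 0.15 + 0.85 × 0.9008 = 0.9156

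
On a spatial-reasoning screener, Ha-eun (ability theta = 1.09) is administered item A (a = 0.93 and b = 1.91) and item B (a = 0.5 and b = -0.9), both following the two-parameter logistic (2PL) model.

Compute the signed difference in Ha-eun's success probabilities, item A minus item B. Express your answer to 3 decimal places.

-0.412

P(theta) = 1 / (1 + exp(−a(theta − b)))
P_A = 0.3181
P_B = 0.7301
P_A − P_B = -0.4120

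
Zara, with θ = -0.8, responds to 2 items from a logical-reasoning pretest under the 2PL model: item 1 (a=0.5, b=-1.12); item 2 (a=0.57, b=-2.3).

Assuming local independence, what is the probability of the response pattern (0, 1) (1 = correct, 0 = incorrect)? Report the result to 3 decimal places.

0.323

P(θ) = 1 / (1 + exp(−a(θ − b)))
P_1 = 1/(1+e^{-0.1600}) = 0.5399
P_2 = 1/(1+e^{-0.8550}) = 0.7016
L = (1−P_1) × P_2 = 0.4601 × 0.7016 = 0.32280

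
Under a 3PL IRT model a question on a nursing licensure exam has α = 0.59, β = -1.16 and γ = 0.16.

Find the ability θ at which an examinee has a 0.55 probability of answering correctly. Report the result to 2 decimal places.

-1.40

P(θ) = γ + (1 − γ) · 1 / (1 + exp(−α(θ − β)))
Remove guessing floor: (0.55 − 0.16)/(1 − 0.16) = 0.4643
logit = ln(0.4643/0.5357) = -0.1431
θ = β + logit/(α) = -1.16 + (-0.1431)/0.5900 = -1.4025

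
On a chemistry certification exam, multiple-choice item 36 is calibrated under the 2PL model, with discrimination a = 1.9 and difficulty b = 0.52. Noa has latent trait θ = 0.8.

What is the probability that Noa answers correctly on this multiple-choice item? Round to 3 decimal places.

0.630

P(θ) = 1 / (1 + exp(−a(θ − b)))
Exponent: 1.9 × (0.8 − 0.52) = 0.5320
1/(1 + e^{-0.5320}) = 0.6299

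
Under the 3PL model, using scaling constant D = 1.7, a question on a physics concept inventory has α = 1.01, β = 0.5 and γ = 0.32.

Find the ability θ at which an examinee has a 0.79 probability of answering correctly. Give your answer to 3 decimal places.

P(θ) = γ + (1 − γ) · 1 / (1 + exp(−D·α(θ − β)))
Remove guessing floor: (0.79 − 0.32)/(1 − 0.32) = 0.6912
logit = ln(0.6912/0.3088) = 0.8056
θ = β + logit/(1.7·α) = 0.5 + 0.8056/1.7170 = 0.9692

0.969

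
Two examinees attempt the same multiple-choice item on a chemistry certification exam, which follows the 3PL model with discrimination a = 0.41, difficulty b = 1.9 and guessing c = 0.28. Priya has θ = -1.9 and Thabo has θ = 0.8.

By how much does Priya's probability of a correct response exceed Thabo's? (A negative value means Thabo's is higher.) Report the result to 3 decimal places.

-0.155

P(θ) = c + (1 − c) · 1 / (1 + exp(−a(θ − b)))
P(Priya) = 0.4052  [exponent -1.5580]
P(Thabo) = 0.5602  [exponent -0.4510]
Difference = 0.4052 − 0.5602 = -0.1549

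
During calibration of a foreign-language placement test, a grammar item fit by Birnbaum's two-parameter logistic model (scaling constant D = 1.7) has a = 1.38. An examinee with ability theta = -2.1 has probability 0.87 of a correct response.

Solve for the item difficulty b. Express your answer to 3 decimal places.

P(theta) = 1 / (1 + exp(−D·a(theta − b)))
logit(0.87) = ln(0.87/0.13) = 1.9010
b = theta − logit/(1.7·a) = -2.1 − 1.9010/2.3460 = -2.9103

-2.910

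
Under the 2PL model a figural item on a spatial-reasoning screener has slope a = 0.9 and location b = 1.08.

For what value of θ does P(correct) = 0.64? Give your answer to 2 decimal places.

1.72

P(θ) = 1 / (1 + exp(−a(θ − b)))
logit = ln(0.6400/0.3600) = 0.5754
θ = b + logit/(a) = 1.08 + 0.5754/0.9000 = 1.7193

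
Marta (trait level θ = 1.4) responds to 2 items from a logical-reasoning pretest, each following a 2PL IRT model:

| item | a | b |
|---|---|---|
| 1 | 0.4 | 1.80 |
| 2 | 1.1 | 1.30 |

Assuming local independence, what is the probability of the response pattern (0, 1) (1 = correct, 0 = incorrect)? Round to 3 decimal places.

0.285

P(θ) = 1 / (1 + exp(−a(θ − b)))
P_1 = 1/(1+e^{0.1600}) = 0.4601
P_2 = 1/(1+e^{-0.1100}) = 0.5275
L = (1−P_1) × P_2 = 0.5399 × 0.5275 = 0.28479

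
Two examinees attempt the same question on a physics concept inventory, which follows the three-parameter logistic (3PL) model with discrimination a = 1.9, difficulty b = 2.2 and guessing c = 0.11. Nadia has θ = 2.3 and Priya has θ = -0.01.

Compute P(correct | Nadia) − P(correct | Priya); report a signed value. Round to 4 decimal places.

P(θ) = c + (1 − c) · 1 / (1 + exp(−a(θ − b)))
P(Nadia) = 0.5971  [exponent 0.1900]
P(Priya) = 0.1232  [exponent -4.1990]
Difference = 0.5971 − 0.1232 = 0.4740

0.4740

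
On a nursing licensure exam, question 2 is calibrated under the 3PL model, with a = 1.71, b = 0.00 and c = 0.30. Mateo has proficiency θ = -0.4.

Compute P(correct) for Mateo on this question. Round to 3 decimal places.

P(θ) = c + (1 − c) · 1 / (1 + exp(−a(θ − b)))
Exponent: 1.71 × (-0.4 − 0.00) = -0.6840
1/(1 + e^{0.6840}) = 0.3354
P = 0.30 + 0.70 × 0.3354 = 0.5348

0.535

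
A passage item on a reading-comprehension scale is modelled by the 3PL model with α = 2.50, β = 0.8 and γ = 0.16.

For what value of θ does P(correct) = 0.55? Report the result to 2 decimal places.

0.74

P(θ) = γ + (1 − γ) · 1 / (1 + exp(−α(θ − β)))
Remove guessing floor: (0.55 − 0.16)/(1 − 0.16) = 0.4643
logit = ln(0.4643/0.5357) = -0.1431
θ = β + logit/(α) = 0.8 + (-0.1431)/2.5000 = 0.7428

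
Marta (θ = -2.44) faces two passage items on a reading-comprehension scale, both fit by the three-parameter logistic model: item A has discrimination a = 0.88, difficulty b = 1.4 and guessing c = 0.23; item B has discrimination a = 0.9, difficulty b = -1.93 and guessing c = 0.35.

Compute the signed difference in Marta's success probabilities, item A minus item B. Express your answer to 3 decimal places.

P(θ) = c + (1 − c) · 1 / (1 + exp(−a(θ − b)))
P_A = 0.2554
P_B = 0.6017
P_A − P_B = -0.3463

-0.346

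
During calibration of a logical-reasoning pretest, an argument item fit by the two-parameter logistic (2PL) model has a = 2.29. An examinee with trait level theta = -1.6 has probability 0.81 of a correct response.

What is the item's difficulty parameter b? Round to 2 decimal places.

-2.23

P(theta) = 1 / (1 + exp(−a(theta − b)))
logit(0.81) = ln(0.81/0.19) = 1.4500
b = theta − logit/(a) = -1.6 − 1.4500/2.2900 = -2.2332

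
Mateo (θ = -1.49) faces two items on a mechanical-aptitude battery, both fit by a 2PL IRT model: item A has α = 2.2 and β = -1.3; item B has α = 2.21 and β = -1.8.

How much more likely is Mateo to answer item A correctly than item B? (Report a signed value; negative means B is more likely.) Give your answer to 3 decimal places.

P(θ) = 1 / (1 + exp(−α(θ − β)))
P_A = 0.3970
P_B = 0.6649
P_A − P_B = -0.2679

-0.268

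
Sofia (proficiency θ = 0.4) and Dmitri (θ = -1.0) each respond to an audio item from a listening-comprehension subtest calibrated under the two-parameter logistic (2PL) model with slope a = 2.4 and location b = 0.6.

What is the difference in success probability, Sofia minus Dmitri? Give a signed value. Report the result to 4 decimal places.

P(θ) = 1 / (1 + exp(−a(θ − b)))
P(Sofia) = 0.3823  [exponent -0.4800]
P(Dmitri) = 0.0210  [exponent -3.8400]
Difference = 0.3823 − 0.0210 = 0.3612

0.3612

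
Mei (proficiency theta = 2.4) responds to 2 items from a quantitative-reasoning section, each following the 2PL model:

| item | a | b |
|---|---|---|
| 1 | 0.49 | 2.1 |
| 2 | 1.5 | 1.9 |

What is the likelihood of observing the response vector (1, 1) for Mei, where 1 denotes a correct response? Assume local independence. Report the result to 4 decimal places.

0.3645

P(theta) = 1 / (1 + exp(−a(theta − b)))
P_1 = 1/(1+e^{-0.1470}) = 0.5367
P_2 = 1/(1+e^{-0.7500}) = 0.6792
L = P_1 × P_2 = 0.5367 × 0.6792 = 0.36450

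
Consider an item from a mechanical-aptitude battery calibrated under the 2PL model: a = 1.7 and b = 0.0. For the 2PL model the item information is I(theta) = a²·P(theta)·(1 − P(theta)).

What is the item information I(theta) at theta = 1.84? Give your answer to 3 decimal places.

P = 1/(1+e^{-3.1280}) = 0.9580
P(1−P) = 0.9580 × 0.0420 = 0.0402
I = a² × P(1−P) = 1.7² × 0.0402 = 0.11619

0.116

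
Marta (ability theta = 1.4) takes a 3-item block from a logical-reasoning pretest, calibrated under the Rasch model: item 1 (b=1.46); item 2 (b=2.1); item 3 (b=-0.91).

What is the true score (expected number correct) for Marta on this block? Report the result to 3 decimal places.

1.727

P(theta) = 1 / (1 + exp(−(theta − b)))
P_1 = 1/(1+e^{0.0600}) = 0.4850
P_2 = 1/(1+e^{0.7000}) = 0.3318
P_3 = 1/(1+e^{-2.3100}) = 0.9097
E[score] = 0.4850 + 0.3318 + 0.9097 = 1.7265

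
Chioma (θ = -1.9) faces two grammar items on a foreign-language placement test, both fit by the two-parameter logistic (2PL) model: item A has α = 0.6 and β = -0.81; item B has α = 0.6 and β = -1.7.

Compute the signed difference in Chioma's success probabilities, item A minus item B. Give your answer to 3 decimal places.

P(θ) = 1 / (1 + exp(−α(θ − β)))
P_A = 0.3421
P_B = 0.4700
P_A − P_B = -0.1279

-0.128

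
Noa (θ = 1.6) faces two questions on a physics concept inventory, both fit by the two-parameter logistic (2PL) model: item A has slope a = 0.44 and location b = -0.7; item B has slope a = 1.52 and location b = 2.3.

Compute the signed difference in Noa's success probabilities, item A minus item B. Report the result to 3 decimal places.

0.477

P(θ) = 1 / (1 + exp(−a(θ − b)))
P_A = 0.7334
P_B = 0.2565
P_A − P_B = 0.4769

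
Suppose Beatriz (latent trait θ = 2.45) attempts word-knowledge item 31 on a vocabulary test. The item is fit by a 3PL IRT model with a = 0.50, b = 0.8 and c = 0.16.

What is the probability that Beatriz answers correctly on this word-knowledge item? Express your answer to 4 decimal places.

P(θ) = c + (1 − c) · 1 / (1 + exp(−a(θ − b)))
Exponent: 0.50 × (2.45 − 0.8) = 0.8250
1/(1 + e^{-0.8250}) = 0.6953
P = 0.16 + 0.84 × 0.6953 = 0.7440

0.7440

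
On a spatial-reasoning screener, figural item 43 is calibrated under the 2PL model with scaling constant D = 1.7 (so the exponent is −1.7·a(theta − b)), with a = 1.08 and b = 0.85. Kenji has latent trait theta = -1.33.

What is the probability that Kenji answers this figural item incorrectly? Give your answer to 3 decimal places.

0.982

P(theta) = 1 / (1 + exp(−D·a(theta − b)))
Exponent: 1.7 × 1.08 × (-1.33 − 0.85) = -4.0025
1/(1 + e^{4.0025}) = 0.0179
P = 0.0179
P(incorrect) = 1 − 0.0179 = 0.9821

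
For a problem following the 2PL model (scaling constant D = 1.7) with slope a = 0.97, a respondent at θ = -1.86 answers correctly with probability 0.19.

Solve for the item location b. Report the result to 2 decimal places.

-0.98

P(θ) = 1 / (1 + exp(−D·a(θ − b)))
logit(0.19) = ln(0.19/0.81) = -1.4500
b = θ − logit/(1.7·a) = -1.86 − (-1.4500)/1.6490 = -0.9807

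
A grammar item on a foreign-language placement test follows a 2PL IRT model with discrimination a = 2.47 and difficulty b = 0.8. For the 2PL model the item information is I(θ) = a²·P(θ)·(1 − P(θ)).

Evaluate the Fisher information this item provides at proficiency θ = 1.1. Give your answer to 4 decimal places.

1.3336

P = 1/(1+e^{-0.7410}) = 0.6772
P(1−P) = 0.6772 × 0.3228 = 0.2186
I = a² × P(1−P) = 2.47² × 0.2186 = 1.33363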